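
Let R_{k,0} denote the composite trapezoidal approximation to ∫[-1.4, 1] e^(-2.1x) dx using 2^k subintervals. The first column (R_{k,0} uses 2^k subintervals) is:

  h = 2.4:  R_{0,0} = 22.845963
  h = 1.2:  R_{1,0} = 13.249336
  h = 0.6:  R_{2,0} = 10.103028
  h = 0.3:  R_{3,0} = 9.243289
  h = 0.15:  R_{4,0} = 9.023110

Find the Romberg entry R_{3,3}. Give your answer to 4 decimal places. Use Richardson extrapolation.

Richardson extrapolation on the trapezoidal column (denominator 4−1=3):
R_{1,1} = (4·13.249336 − 22.845963) / 3 = 10.050460
R_{2,1} = (4·10.103028 − 13.249336) / 3 = 9.054259
R_{3,1} = (4·9.243289 − 10.103028) / 3 = 8.956709
R_{2,2} = 9.054259 + (9.054259 − 10.050460)/15 = 8.987846
R_{3,2} = (16·8.956709 − 9.054259) / 15 = 8.950206
R_{3,3} = (64·8.950206 − 8.987846) / 63 = 8.949609

8.9496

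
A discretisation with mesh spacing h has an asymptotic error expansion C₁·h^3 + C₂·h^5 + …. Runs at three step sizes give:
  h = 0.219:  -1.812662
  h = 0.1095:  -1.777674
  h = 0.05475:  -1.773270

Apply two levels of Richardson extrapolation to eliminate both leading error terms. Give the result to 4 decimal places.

First eliminate the h^3 term (factor 2^3 = 8):
  B₁ = (8·(-1.777674) − (-1.812662))/7 = -1.772676
  B₂ = (8·(-1.773270) − (-1.777674))/7 = -1.772641
Then eliminate the h^5 term (factor 2^5 = 32):
  (32·(-1.772641) − (-1.772676))/31 = -1.772640

-1.7726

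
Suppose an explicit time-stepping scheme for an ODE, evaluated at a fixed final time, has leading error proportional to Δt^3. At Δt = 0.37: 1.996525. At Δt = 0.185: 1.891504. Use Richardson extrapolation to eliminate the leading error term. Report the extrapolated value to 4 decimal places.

The leading error scales as Δt^3; refining by a factor of 2 reduces it by 2^3 = 8.
Extrapolated value = (8·A(Δt/2) − A(Δt)) / (8 − 1)
= (8·1.891504 − 1.996525) / 7
= 13.135507 / 7 = 1.876501

1.8765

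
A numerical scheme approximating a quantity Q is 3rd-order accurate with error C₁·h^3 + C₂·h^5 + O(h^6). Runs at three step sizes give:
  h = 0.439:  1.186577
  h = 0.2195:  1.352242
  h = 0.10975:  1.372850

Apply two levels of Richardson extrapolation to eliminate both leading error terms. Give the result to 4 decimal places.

First eliminate the h^3 term (factor 2^3 = 8):
  B₁ = (8·1.352242 − 1.186577)/7 = 1.375908
  B₂ = (8·1.372850 − 1.352242)/7 = 1.375794
Then eliminate the h^5 term (factor 2^5 = 32):
  (32·1.375794 − 1.375908)/31 = 1.375790

1.3758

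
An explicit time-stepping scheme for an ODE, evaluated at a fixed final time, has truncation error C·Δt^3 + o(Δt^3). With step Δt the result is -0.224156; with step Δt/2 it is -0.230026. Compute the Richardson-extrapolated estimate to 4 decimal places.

-0.2309

Extrapolated value = (8·A(Δt/2) − A(Δt)) / (8 − 1)
= (8·(-0.230026) − (-0.224156)) / 7
= -1.616052 / 7 = -0.230865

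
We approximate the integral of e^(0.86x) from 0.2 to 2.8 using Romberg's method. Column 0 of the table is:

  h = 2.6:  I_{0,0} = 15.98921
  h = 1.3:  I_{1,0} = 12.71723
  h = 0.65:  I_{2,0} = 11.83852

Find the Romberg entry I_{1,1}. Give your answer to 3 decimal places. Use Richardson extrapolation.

I_{1,1} = 12.71723 + (12.71723 − 15.98921)/3 = 11.62657

11.627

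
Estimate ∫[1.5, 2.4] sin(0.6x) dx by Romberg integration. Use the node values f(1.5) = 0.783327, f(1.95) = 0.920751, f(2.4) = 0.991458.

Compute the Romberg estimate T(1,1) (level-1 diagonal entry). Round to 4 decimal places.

0.8187

T(0,0) (trapezoid, 1 panel, h=0.9000): 0.798653
T(1,0) (trapezoid, 2 panels, h=0.4500): 0.813665
T(1,1) = 0.813665 + (0.813665 − 0.798653)/3 = 0.818669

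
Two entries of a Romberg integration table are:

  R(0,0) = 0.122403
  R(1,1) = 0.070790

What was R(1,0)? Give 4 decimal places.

0.0837

From R(1,1) = (4·R(1,0) − R(0,0))/3, solve for R(1,0):
4·R(1,0) = 3·0.070790 + 0.122403 = 0.334773
R(1,0) = 0.083693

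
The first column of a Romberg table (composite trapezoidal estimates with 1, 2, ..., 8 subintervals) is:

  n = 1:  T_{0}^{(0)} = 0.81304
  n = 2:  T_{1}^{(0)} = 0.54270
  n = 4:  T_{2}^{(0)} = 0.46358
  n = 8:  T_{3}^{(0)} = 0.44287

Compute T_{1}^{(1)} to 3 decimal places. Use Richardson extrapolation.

T_{1}^{(1)} = 0.54270 + (0.54270 − 0.81304)/3 = 0.45259
(Column j=1 coincides with Simpson's rule on the same nodes.)

0.453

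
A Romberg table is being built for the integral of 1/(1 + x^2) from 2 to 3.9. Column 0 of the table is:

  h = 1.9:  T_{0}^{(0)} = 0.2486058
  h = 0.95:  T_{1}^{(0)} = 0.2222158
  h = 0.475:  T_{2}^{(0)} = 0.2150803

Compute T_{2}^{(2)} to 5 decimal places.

0.21265

Richardson extrapolation on the trapezoidal column (denominator 4−1=3):
T_{1}^{(1)} = 0.2222158 + (0.2222158 − 0.2486058)/3 = 0.2134191
T_{2}^{(1)} = (4·0.2150803 − 0.2222158) / 3 = 0.2127018
T_{2}^{(2)} = 0.2127018 + (0.2127018 − 0.2134191)/15 = 0.2126540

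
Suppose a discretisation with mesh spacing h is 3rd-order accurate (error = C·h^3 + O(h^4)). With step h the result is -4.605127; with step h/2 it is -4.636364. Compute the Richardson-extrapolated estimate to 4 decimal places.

The leading error scales as h^3; refining by a factor of 2 reduces it by 2^3 = 8.
Extrapolated value = (8·A(h/2) − A(h)) / (8 − 1)
= (8·(-4.636364) − (-4.605127)) / 7
= -32.485785 / 7 = -4.640826

-4.6408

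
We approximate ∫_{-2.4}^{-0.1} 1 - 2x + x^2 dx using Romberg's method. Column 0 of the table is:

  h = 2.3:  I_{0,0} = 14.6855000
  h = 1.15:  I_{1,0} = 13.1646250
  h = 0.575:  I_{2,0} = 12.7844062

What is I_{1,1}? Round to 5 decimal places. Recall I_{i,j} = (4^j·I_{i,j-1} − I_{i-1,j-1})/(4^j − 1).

I_{1,1} = 13.1646250 + (13.1646250 − 14.6855000)/3 = 12.6576667

12.65767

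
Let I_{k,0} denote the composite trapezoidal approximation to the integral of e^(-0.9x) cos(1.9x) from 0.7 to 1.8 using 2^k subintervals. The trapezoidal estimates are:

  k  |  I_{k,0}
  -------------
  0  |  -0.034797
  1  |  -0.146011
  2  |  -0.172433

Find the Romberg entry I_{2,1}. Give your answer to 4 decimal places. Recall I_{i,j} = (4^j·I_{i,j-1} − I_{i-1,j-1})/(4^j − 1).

Richardson extrapolation on the trapezoidal column (denominator 4−1=3):
I_{2,1} = (4·(-0.172433) − (-0.146011)) / 3 = -0.181240
(Column j=1 coincides with Simpson's rule on the same nodes.)

-0.1812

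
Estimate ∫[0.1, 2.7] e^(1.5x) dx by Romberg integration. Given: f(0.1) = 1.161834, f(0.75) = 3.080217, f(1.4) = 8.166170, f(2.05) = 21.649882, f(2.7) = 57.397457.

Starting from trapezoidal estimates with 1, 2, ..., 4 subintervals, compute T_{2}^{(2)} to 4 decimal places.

T_{0}^{(0)} (trapezoid, 1 panel, h=2.6000): 76.127078
T_{1}^{(0)} (trapezoid, 2 panels, h=1.3000): 48.679560
T_{2}^{(0)} (trapezoid, 4 panels, h=0.6500): 40.414344
T_{1}^{(1)} = 48.679560 + (48.679560 − 76.127078)/3 = 39.530387
T_{2}^{(1)} = 40.414344 + (40.414344 − 48.679560)/3 = 37.659272
T_{2}^{(2)} = 37.659272 + (37.659272 − 39.530387)/15 = 37.534531

37.5345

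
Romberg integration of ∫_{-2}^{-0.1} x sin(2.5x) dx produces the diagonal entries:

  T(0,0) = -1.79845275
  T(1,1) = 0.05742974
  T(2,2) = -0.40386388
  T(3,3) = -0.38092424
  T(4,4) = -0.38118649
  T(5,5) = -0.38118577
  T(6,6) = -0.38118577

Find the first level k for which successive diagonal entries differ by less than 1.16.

|T(1,1) − T(0,0)| = 1.85588249 ≥ 1.16
|T(2,2) − T(1,1)| = 0.46129362 < 1.16

k = 2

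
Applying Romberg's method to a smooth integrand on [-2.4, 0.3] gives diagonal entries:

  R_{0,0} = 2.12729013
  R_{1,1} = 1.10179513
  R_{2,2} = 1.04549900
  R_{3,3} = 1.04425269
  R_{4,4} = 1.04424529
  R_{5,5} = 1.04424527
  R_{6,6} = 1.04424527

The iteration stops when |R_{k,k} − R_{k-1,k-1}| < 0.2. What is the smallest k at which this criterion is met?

k = 2

|R_{1,1} − R_{0,0}| = 1.02549500 ≥ 0.2
|R_{2,2} − R_{1,1}| = 0.05629613 < 0.2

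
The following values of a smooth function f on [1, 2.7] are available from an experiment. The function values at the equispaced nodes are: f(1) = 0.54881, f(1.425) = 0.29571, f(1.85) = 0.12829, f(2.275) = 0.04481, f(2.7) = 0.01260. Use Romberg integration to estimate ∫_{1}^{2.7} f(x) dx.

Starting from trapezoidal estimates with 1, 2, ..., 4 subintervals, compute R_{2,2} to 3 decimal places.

0.309

R_{0,0} (trapezoid, 1 panel, h=1.7000): 0.47720
R_{1,0} (trapezoid, 2 panels, h=0.8500): 0.34765
R_{2,0} (trapezoid, 4 panels, h=0.4250): 0.31854
R_{1,1} = 0.34765 + (0.34765 − 0.47720)/3 = 0.30447
R_{2,1} = 0.31854 + (0.31854 − 0.34765)/3 = 0.30884
R_{2,2} = 0.30884 + (0.30884 − 0.30447)/15 = 0.30913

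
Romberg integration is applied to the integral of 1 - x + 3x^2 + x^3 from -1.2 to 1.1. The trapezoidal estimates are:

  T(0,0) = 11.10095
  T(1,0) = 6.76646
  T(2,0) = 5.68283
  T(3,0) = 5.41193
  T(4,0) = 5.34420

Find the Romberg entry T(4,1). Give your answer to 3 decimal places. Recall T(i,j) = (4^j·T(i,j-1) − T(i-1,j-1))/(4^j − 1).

5.322

T(4,1) = (4·5.34420 − 5.41193) / 3 = 5.32162
(Column j=1 coincides with Simpson's rule on the same nodes.)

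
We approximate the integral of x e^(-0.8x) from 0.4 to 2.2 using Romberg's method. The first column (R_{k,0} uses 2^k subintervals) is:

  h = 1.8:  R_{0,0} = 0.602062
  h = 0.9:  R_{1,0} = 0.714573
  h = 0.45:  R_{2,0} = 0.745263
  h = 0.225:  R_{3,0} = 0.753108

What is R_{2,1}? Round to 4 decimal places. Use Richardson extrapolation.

R_{2,1} = 0.745263 + (0.745263 − 0.714573)/3 = 0.755493
(Column j=1 coincides with Simpson's rule on the same nodes.)

0.7555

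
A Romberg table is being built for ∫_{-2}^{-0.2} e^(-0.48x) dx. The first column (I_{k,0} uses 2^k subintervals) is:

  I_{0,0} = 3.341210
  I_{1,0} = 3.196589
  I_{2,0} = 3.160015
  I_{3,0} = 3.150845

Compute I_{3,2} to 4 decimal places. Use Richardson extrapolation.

I_{2,1} = 3.160015 + (3.160015 − 3.196589)/3 = 3.147824
I_{3,1} = (4·3.150845 − 3.160015) / 3 = 3.147788
I_{3,2} = (16·3.147788 − 3.147824) / 15 = 3.147786

3.1478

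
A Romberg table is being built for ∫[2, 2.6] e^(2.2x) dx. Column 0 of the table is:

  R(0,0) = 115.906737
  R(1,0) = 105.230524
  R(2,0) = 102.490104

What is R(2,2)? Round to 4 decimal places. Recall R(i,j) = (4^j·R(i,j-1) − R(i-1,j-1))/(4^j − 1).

R(1,1) = 105.230524 + (105.230524 − 115.906737)/3 = 101.671786
R(2,1) = (4·102.490104 − 105.230524) / 3 = 101.576631
R(2,2) = 101.576631 + (101.576631 − 101.671786)/15 = 101.570287

101.5703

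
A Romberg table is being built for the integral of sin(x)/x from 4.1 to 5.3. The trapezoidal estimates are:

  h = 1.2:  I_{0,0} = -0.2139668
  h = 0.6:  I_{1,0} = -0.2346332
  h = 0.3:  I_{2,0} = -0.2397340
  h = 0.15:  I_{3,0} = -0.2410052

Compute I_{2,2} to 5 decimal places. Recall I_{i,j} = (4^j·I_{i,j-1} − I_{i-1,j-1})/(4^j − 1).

-0.24143

Richardson extrapolation on the trapezoidal column (denominator 4−1=3):
I_{1,1} = -0.2346332 + (-0.2346332 − (-0.2139668))/3 = -0.2415220
I_{2,1} = (4·(-0.2397340) − (-0.2346332)) / 3 = -0.2414343
I_{2,2} = -0.2414343 + (-0.2414343 − (-0.2415220))/15 = -0.2414285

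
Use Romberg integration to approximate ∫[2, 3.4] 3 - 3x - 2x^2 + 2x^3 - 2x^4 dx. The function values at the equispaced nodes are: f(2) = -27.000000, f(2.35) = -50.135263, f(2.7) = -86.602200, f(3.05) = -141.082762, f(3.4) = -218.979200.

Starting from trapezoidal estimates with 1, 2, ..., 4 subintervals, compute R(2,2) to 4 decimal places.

-138.1342

R(0,0) (trapezoid, 1 panel, h=1.4000): -172.185440
R(1,0) (trapezoid, 2 panels, h=0.7000): -146.714260
R(2,0) (trapezoid, 4 panels, h=0.3500): -140.283439
R(1,1) = -146.714260 + (-146.714260 − (-172.185440))/3 = -138.223867
R(2,1) = -140.283439 + (-140.283439 − (-146.714260))/3 = -138.139832
R(2,2) = -138.139832 + (-138.139832 − (-138.223867))/15 = -138.134230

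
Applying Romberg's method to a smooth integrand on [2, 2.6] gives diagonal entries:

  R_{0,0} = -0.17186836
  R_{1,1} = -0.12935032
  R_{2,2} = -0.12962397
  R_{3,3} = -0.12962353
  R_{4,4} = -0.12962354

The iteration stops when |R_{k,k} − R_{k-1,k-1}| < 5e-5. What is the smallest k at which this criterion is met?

k = 3

|R_{1,1} − R_{0,0}| = 0.04251804 ≥ 5e-5
|R_{2,2} − R_{1,1}| = 0.00027365 ≥ 5e-5
|R_{3,3} − R_{2,2}| = 0.00000044 < 5e-5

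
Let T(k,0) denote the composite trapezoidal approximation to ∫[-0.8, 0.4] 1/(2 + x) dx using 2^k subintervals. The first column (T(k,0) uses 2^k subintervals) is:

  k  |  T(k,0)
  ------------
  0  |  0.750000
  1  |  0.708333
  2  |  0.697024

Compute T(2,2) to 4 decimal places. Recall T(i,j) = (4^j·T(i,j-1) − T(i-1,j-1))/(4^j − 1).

0.6932

Richardson extrapolation on the trapezoidal column (denominator 4−1=3):
T(1,1) = 0.708333 + (0.708333 − 0.750000)/3 = 0.694444
T(2,1) = 0.697024 + (0.697024 − 0.708333)/3 = 0.693254
T(2,2) = (16·0.693254 − 0.694444) / 15 = 0.693175
(Column j=1 coincides with Simpson's rule on the same nodes.)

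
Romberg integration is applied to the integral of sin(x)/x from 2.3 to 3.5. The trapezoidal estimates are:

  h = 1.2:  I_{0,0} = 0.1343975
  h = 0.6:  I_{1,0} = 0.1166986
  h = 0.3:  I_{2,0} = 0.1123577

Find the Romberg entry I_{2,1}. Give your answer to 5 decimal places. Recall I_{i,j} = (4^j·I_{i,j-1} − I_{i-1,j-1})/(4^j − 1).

0.11091

I_{2,1} = (4·0.1123577 − 0.1166986) / 3 = 0.1109107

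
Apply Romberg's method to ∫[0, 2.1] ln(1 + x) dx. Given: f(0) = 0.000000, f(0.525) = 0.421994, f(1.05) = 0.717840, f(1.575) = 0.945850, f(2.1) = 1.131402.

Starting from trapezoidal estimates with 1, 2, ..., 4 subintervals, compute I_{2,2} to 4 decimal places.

1.4071

I_{0,0} (trapezoid, 1 panel, h=2.1000): 1.187972
I_{1,0} (trapezoid, 2 panels, h=1.0500): 1.347718
I_{2,0} (trapezoid, 4 panels, h=0.5250): 1.391977
I_{1,1} = 1.347718 + (1.347718 − 1.187972)/3 = 1.400967
I_{2,1} = 1.391977 + (1.391977 − 1.347718)/3 = 1.406730
I_{2,2} = 1.406730 + (1.406730 − 1.400967)/15 = 1.407114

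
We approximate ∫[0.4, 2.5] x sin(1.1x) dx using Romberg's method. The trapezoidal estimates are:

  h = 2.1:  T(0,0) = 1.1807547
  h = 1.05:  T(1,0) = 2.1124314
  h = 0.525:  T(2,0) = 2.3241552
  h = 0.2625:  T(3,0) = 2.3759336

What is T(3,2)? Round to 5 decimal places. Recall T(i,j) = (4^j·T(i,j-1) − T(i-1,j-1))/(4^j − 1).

T(2,1) = 2.3241552 + (2.3241552 − 2.1124314)/3 = 2.3947298
T(3,1) = (4·2.3759336 − 2.3241552) / 3 = 2.3931931
T(3,2) = (16·2.3931931 − 2.3947298) / 15 = 2.3930907

2.39309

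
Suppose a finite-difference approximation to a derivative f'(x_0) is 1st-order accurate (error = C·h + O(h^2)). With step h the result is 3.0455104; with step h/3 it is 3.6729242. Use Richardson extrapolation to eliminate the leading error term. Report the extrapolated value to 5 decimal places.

Extrapolated value = (3·A(h/3) − A(h)) / (3 − 1)
= (3·3.6729242 − 3.0455104) / 2
= 7.9732622 / 2 = 3.9866311

3.98663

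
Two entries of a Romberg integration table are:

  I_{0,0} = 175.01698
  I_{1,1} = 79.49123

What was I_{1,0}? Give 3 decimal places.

From I_{1,1} = (4·I_{1,0} − I_{0,0})/3, solve for I_{1,0}:
4·I_{1,0} = 3·79.49123 + 175.01698 = 413.49067
I_{1,0} = 103.37267

103.373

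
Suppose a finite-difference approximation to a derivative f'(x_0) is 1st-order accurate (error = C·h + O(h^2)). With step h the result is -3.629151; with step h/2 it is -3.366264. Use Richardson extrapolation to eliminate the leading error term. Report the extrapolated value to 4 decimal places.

The leading error scales as h; refining by a factor of 2 reduces it by 2^1 = 2.
Extrapolated value = (2·A(h/2) − A(h)) / (2 − 1)
= (2·(-3.366264) − (-3.629151)) / 1
= -3.103377 / 1 = -3.103377

-3.1034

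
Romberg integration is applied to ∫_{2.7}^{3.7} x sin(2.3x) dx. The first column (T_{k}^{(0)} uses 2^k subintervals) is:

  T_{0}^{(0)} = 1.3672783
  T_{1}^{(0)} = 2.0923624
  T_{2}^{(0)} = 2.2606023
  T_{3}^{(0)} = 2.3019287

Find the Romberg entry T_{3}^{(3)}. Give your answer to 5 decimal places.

T_{1}^{(1)} = (4·2.0923624 − 1.3672783) / 3 = 2.3340571
T_{2}^{(1)} = (4·2.2606023 − 2.0923624) / 3 = 2.3166823
T_{3}^{(1)} = 2.3019287 + (2.3019287 − 2.2606023)/3 = 2.3157042
T_{2}^{(2)} = 2.3166823 + (2.3166823 − 2.3340571)/15 = 2.3155240
T_{3}^{(2)} = (16·2.3157042 − 2.3166823) / 15 = 2.3156390
T_{3}^{(3)} = (64·2.3156390 − 2.3155240) / 63 = 2.3156408

2.31564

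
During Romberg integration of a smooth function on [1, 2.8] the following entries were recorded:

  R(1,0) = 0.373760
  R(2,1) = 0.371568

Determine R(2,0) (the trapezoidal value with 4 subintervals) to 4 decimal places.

From R(2,1) = (4·R(2,0) − R(1,0))/3, solve for R(2,0):
4·R(2,0) = 3·0.371568 + 0.373760 = 1.488464
R(2,0) = 0.372116

0.3721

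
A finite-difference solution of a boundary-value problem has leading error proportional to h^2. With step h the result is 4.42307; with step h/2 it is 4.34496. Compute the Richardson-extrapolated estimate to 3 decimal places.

4.319

The leading error scales as h^2; refining by a factor of 2 reduces it by 2^2 = 4.
Extrapolated value = (4·A(h/2) − A(h)) / (4 − 1)
= (4·4.34496 − 4.42307) / 3
= 12.95677 / 3 = 4.31892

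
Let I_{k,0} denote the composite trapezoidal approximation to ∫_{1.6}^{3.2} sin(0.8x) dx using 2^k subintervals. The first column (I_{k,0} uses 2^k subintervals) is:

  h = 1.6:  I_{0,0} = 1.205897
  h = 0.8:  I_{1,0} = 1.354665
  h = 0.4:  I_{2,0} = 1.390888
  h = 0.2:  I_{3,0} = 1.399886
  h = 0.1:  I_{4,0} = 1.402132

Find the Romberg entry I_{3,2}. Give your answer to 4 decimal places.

1.4029

Richardson extrapolation on the trapezoidal column (denominator 4−1=3):
I_{2,1} = 1.390888 + (1.390888 − 1.354665)/3 = 1.402962
I_{3,1} = (4·1.399886 − 1.390888) / 3 = 1.402885
I_{3,2} = (16·1.402885 − 1.402962) / 15 = 1.402880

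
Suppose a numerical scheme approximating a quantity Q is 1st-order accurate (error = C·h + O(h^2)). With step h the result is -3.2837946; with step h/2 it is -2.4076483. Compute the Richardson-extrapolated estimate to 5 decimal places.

Extrapolated value = (2·A(h/2) − A(h)) / (2 − 1)
= (2·(-2.4076483) − (-3.2837946)) / 1
= -1.5315020 / 1 = -1.5315020

-1.53150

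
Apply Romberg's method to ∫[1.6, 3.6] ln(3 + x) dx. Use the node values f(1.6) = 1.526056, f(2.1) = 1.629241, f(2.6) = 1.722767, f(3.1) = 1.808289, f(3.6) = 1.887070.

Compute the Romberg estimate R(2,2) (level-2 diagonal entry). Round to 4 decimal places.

R(0,0) (trapezoid, 1 panel, h=2.0000): 3.413126
R(1,0) (trapezoid, 2 panels, h=1.0000): 3.429330
R(2,0) (trapezoid, 4 panels, h=0.5000): 3.433430
R(1,1) = 3.429330 + (3.429330 − 3.413126)/3 = 3.434731
R(2,1) = 3.433430 + (3.433430 − 3.429330)/3 = 3.434797
R(2,2) = 3.434797 + (3.434797 − 3.434731)/15 = 3.434801

3.4348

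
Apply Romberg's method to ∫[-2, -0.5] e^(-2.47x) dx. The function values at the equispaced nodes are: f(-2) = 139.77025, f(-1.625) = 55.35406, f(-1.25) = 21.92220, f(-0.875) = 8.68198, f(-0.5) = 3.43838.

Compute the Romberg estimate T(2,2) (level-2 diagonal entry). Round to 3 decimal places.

T(0,0) (trapezoid, 1 panel, h=1.5000): 107.40647
T(1,0) (trapezoid, 2 panels, h=0.7500): 70.14489
T(2,0) (trapezoid, 4 panels, h=0.3750): 59.08596
T(1,1) = 70.14489 + (70.14489 − 107.40647)/3 = 57.72436
T(2,1) = 59.08596 + (59.08596 − 70.14489)/3 = 55.39965
T(2,2) = 55.39965 + (55.39965 − 57.72436)/15 = 55.24467

55.245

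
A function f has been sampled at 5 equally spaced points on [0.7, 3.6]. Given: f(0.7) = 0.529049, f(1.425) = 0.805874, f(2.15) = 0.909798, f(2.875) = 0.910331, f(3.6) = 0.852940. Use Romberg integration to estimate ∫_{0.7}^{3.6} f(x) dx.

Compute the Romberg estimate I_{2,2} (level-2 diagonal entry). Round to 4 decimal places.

2.4331

I_{0,0} (trapezoid, 1 panel, h=2.9000): 2.003884
I_{1,0} (trapezoid, 2 panels, h=1.4500): 2.321149
I_{2,0} (trapezoid, 4 panels, h=0.7250): 2.404823
I_{1,1} = 2.321149 + (2.321149 − 2.003884)/3 = 2.426904
I_{2,1} = 2.404823 + (2.404823 − 2.321149)/3 = 2.432714
I_{2,2} = 2.432714 + (2.432714 − 2.426904)/15 = 2.433101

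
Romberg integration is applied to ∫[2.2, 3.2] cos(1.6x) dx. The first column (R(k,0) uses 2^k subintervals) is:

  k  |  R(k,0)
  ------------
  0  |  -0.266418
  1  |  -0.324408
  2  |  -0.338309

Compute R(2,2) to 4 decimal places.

-0.3429

Richardson extrapolation on the trapezoidal column (denominator 4−1=3):
R(1,1) = -0.324408 + (-0.324408 − (-0.266418))/3 = -0.343738
R(2,1) = (4·(-0.338309) − (-0.324408)) / 3 = -0.342943
R(2,2) = -0.342943 + (-0.342943 − (-0.343738))/15 = -0.342890
(Column j=1 coincides with Simpson's rule on the same nodes.)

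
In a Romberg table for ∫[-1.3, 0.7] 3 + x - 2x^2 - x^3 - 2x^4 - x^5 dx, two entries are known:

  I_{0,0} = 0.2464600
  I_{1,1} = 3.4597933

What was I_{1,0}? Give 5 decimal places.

From I_{1,1} = (4·I_{1,0} − I_{0,0})/3, solve for I_{1,0}:
4·I_{1,0} = 3·3.4597933 + 0.2464600 = 10.6258399
I_{1,0} = 2.6564600

2.65646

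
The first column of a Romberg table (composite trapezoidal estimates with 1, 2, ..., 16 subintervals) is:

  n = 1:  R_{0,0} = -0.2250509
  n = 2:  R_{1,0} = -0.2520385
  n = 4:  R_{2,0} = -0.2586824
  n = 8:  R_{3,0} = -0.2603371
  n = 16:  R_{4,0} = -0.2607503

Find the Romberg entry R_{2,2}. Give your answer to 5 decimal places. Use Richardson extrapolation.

Richardson extrapolation on the trapezoidal column (denominator 4−1=3):
R_{1,1} = -0.2520385 + (-0.2520385 − (-0.2250509))/3 = -0.2610344
R_{2,1} = -0.2586824 + (-0.2586824 − (-0.2520385))/3 = -0.2608970
R_{2,2} = -0.2608970 + (-0.2608970 − (-0.2610344))/15 = -0.2608878
(Column j=1 coincides with Simpson's rule on the same nodes.)

-0.26089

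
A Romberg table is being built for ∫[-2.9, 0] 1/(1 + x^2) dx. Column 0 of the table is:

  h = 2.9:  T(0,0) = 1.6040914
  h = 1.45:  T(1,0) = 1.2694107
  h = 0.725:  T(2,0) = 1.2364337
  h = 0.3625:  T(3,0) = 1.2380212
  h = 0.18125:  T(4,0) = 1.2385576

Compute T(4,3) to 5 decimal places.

1.23874

Richardson extrapolation on the trapezoidal column (denominator 4−1=3):
T(2,1) = 1.2364337 + (1.2364337 − 1.2694107)/3 = 1.2254414
T(3,1) = 1.2380212 + (1.2380212 − 1.2364337)/3 = 1.2385504
T(4,1) = 1.2385576 + (1.2385576 − 1.2380212)/3 = 1.2387364
T(3,2) = (16·1.2385504 − 1.2254414) / 15 = 1.2394243
T(4,2) = (16·1.2387364 − 1.2385504) / 15 = 1.2387488
T(4,3) = (64·1.2387488 − 1.2394243) / 63 = 1.2387381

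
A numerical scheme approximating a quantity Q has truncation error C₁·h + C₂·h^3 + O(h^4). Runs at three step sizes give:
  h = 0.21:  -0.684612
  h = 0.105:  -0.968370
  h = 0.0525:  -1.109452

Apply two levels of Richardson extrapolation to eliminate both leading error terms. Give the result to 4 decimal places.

First eliminate the h term (factor 2^1 = 2):
  B₁ = (2·(-0.968370) − (-0.684612))/1 = -1.252128
  B₂ = (2·(-1.109452) − (-0.968370))/1 = -1.250534
Then eliminate the h^3 term (factor 2^3 = 8):
  (8·(-1.250534) − (-1.252128))/7 = -1.250306

-1.2503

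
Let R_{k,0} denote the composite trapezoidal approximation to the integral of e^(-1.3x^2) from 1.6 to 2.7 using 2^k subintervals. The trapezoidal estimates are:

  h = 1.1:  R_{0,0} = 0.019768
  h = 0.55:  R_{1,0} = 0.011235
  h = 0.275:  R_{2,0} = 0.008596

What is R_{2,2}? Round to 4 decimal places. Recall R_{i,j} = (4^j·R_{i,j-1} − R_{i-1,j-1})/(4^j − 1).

R_{1,1} = 0.011235 + (0.011235 − 0.019768)/3 = 0.008391
R_{2,1} = 0.008596 + (0.008596 − 0.011235)/3 = 0.007716
R_{2,2} = (16·0.007716 − 0.008391) / 15 = 0.007671

0.0077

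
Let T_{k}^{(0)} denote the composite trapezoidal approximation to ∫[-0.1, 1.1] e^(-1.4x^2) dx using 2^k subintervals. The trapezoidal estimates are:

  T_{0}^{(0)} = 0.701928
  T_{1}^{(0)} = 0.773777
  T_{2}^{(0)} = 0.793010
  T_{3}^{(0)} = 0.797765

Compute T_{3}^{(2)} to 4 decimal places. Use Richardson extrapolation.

T_{2}^{(1)} = 0.793010 + (0.793010 − 0.773777)/3 = 0.799421
T_{3}^{(1)} = 0.797765 + (0.797765 − 0.793010)/3 = 0.799350
T_{3}^{(2)} = 0.799350 + (0.799350 − 0.799421)/15 = 0.799345

0.7993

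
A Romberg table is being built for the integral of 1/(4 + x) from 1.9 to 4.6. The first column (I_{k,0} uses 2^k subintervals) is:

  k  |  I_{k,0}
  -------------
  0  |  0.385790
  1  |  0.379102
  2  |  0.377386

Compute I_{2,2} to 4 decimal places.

0.3768

Richardson extrapolation on the trapezoidal column (denominator 4−1=3):
I_{1,1} = (4·0.379102 − 0.385790) / 3 = 0.376873
I_{2,1} = 0.377386 + (0.377386 − 0.379102)/3 = 0.376814
I_{2,2} = 0.376814 + (0.376814 − 0.376873)/15 = 0.376810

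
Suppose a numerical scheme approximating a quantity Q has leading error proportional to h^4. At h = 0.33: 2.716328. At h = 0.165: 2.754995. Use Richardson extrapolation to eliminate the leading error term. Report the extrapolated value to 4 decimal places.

2.7576

The leading error scales as h^4; refining by a factor of 2 reduces it by 2^4 = 16.
Extrapolated value = (16·A(h/2) − A(h)) / (16 − 1)
= (16·2.754995 − 2.716328) / 15
= 41.363592 / 15 = 2.757573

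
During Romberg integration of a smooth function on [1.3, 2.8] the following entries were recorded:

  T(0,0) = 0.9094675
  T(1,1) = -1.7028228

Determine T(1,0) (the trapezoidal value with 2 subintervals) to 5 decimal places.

From T(1,1) = (4·T(1,0) − T(0,0))/3, solve for T(1,0):
4·T(1,0) = 3·(-1.7028228) + 0.9094675 = -4.1990009
T(1,0) = -1.0497502

-1.04975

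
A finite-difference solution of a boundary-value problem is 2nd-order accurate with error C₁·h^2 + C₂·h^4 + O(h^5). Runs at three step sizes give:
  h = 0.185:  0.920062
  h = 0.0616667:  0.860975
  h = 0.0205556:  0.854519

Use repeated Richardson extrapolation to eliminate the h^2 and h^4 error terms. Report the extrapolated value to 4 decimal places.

0.8537

First eliminate the h^2 term (factor 3^2 = 9):
  B₁ = (9·0.860975 − 0.920062)/8 = 0.853589
  B₂ = (9·0.854519 − 0.860975)/8 = 0.853712
Then eliminate the h^4 term (factor 3^4 = 81):
  (81·0.853712 − 0.853589)/80 = 0.853714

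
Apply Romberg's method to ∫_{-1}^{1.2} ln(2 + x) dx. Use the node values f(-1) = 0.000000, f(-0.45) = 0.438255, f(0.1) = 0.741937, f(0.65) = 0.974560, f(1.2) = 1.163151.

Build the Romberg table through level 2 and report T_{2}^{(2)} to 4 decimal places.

1.5218

T_{0}^{(0)} (trapezoid, 1 panel, h=2.2000): 1.279466
T_{1}^{(0)} (trapezoid, 2 panels, h=1.1000): 1.455864
T_{2}^{(0)} (trapezoid, 4 panels, h=0.5500): 1.504980
T_{1}^{(1)} = 1.455864 + (1.455864 − 1.279466)/3 = 1.514663
T_{2}^{(1)} = 1.504980 + (1.504980 − 1.455864)/3 = 1.521352
T_{2}^{(2)} = 1.521352 + (1.521352 − 1.514663)/15 = 1.521798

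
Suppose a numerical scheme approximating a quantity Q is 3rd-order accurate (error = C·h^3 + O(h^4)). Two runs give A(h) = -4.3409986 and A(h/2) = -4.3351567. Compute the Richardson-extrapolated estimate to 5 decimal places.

The leading error scales as h^3; refining by a factor of 2 reduces it by 2^3 = 8.
Extrapolated value = (8·A(h/2) − A(h)) / (8 − 1)
= (8·(-4.3351567) − (-4.3409986)) / 7
= -30.3402550 / 7 = -4.3343221

-4.33432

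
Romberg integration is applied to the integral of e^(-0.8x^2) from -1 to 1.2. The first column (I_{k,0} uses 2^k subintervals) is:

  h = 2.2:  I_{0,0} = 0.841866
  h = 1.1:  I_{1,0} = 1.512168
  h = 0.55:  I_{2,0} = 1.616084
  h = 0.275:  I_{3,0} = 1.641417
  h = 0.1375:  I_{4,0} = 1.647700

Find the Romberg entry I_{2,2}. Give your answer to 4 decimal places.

I_{1,1} = 1.512168 + (1.512168 − 0.841866)/3 = 1.735602
I_{2,1} = 1.616084 + (1.616084 − 1.512168)/3 = 1.650723
I_{2,2} = (16·1.650723 − 1.735602) / 15 = 1.645064
(Column j=1 coincides with Simpson's rule on the same nodes.)

1.6451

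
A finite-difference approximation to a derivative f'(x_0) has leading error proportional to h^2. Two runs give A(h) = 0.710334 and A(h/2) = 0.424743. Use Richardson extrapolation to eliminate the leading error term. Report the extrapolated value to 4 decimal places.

The leading error scales as h^2; refining by a factor of 2 reduces it by 2^2 = 4.
Extrapolated value = (4·A(h/2) − A(h)) / (4 − 1)
= (4·0.424743 − 0.710334) / 3
= 0.988638 / 3 = 0.329546

0.3295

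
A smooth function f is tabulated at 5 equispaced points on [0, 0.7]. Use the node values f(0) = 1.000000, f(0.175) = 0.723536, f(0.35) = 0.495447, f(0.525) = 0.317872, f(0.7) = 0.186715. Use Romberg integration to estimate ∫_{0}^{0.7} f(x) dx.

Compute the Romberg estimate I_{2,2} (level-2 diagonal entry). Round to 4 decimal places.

I_{0,0} (trapezoid, 1 panel, h=0.7000): 0.415350
I_{1,0} (trapezoid, 2 panels, h=0.3500): 0.381082
I_{2,0} (trapezoid, 4 panels, h=0.1750): 0.372787
I_{1,1} = 0.381082 + (0.381082 − 0.415350)/3 = 0.369659
I_{2,1} = 0.372787 + (0.372787 − 0.381082)/3 = 0.370022
I_{2,2} = 0.370022 + (0.370022 − 0.369659)/15 = 0.370046

0.3700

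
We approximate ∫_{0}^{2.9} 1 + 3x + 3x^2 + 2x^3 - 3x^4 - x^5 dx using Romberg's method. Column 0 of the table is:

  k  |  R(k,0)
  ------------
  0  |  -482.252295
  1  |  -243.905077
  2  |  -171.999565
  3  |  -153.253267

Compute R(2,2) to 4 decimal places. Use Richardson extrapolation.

R(1,1) = -243.905077 + (-243.905077 − (-482.252295))/3 = -164.456004
R(2,1) = -171.999565 + (-171.999565 − (-243.905077))/3 = -148.031061
R(2,2) = (16·(-148.031061) − (-164.456004)) / 15 = -146.936065

-146.9361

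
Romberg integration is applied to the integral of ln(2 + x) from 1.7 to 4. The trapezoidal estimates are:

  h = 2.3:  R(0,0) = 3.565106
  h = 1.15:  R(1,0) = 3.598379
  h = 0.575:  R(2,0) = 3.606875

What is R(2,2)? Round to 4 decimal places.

Richardson extrapolation on the trapezoidal column (denominator 4−1=3):
R(1,1) = (4·3.598379 − 3.565106) / 3 = 3.609470
R(2,1) = 3.606875 + (3.606875 − 3.598379)/3 = 3.609707
R(2,2) = (16·3.609707 − 3.609470) / 15 = 3.609723

3.6097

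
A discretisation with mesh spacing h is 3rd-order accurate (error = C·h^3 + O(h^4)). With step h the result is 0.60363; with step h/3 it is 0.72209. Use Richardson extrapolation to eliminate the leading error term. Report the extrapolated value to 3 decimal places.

The leading error scales as h^3; refining by a factor of 3 reduces it by 3^3 = 27.
Extrapolated value = (27·A(h/3) − A(h)) / (27 − 1)
= (27·0.72209 − 0.60363) / 26
= 18.89280 / 26 = 0.72665

0.727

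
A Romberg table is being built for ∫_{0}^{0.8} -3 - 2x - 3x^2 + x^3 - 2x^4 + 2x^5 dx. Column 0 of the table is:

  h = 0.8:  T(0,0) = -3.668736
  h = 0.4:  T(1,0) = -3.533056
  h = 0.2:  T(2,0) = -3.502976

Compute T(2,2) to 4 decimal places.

T(1,1) = (4·(-3.533056) − (-3.668736)) / 3 = -3.487829
T(2,1) = (4·(-3.502976) − (-3.533056)) / 3 = -3.492949
T(2,2) = (16·(-3.492949) − (-3.487829)) / 15 = -3.493290

-3.4933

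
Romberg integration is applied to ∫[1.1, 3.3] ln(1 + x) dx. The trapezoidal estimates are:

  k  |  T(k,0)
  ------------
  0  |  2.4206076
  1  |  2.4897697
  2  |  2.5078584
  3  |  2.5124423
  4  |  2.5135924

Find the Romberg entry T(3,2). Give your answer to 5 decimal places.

2.51398

T(2,1) = (4·2.5078584 − 2.4897697) / 3 = 2.5138880
T(3,1) = 2.5124423 + (2.5124423 − 2.5078584)/3 = 2.5139703
T(3,2) = 2.5139703 + (2.5139703 − 2.5138880)/15 = 2.5139758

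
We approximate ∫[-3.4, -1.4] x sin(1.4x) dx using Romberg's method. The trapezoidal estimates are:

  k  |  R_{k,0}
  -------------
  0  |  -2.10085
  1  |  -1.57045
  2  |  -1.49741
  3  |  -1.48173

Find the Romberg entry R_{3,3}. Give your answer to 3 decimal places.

Richardson extrapolation on the trapezoidal column (denominator 4−1=3):
R_{1,1} = (4·(-1.57045) − (-2.10085)) / 3 = -1.39365
R_{2,1} = -1.49741 + (-1.49741 − (-1.57045))/3 = -1.47306
R_{3,1} = (4·(-1.48173) − (-1.49741)) / 3 = -1.47650
R_{2,2} = (16·(-1.47306) − (-1.39365)) / 15 = -1.47835
R_{3,2} = (16·(-1.47650) − (-1.47306)) / 15 = -1.47673
R_{3,3} = (64·(-1.47673) − (-1.47835)) / 63 = -1.47670

-1.477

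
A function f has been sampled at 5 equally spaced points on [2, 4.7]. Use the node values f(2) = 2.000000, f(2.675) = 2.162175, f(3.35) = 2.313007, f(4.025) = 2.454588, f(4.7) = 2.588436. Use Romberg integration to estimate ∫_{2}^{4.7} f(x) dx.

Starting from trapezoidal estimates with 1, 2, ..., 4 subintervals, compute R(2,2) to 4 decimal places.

R(0,0) (trapezoid, 1 panel, h=2.7000): 6.194389
R(1,0) (trapezoid, 2 panels, h=1.3500): 6.219754
R(2,0) (trapezoid, 4 panels, h=0.6750): 6.226192
R(1,1) = 6.219754 + (6.219754 − 6.194389)/3 = 6.228209
R(2,1) = 6.226192 + (6.226192 − 6.219754)/3 = 6.228338
R(2,2) = 6.228338 + (6.228338 − 6.228209)/15 = 6.228347

6.2283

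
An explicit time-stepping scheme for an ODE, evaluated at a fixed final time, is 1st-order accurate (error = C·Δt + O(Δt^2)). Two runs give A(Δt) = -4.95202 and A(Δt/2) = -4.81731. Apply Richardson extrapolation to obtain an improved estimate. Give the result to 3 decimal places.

-4.683

Extrapolated value = (2·A(Δt/2) − A(Δt)) / (2 − 1)
= (2·(-4.81731) − (-4.95202)) / 1
= -4.68260 / 1 = -4.68260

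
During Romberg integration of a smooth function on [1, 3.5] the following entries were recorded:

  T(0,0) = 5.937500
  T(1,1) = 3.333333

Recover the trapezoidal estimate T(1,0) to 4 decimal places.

3.9844

From T(1,1) = (4·T(1,0) − T(0,0))/3, solve for T(1,0):
4·T(1,0) = 3·3.333333 + 5.937500 = 15.937499
T(1,0) = 3.984375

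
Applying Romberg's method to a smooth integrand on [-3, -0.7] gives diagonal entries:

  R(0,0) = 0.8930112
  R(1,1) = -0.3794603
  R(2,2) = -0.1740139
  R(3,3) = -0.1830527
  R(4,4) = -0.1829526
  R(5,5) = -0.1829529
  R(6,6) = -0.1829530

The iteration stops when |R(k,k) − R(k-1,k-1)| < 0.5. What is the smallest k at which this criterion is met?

k = 2

|R(1,1) − R(0,0)| = 1.2724715 ≥ 0.5
|R(2,2) − R(1,1)| = 0.2054464 < 0.5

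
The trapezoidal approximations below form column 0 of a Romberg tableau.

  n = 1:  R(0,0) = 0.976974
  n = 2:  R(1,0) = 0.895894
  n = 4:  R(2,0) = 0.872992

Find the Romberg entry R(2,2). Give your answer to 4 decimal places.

R(1,1) = (4·0.895894 − 0.976974) / 3 = 0.868867
R(2,1) = 0.872992 + (0.872992 − 0.895894)/3 = 0.865358
R(2,2) = 0.865358 + (0.865358 − 0.868867)/15 = 0.865124

0.8651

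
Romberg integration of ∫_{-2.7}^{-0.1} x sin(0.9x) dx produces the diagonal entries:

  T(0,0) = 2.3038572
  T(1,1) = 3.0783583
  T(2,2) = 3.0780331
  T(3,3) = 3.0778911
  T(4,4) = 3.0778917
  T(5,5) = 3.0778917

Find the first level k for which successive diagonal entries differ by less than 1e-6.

|T(1,1) − T(0,0)| = 0.7745011 ≥ 1e-6
|T(2,2) − T(1,1)| = 0.0003252 ≥ 1e-6
|T(3,3) − T(2,2)| = 0.0001420 ≥ 1e-6
|T(4,4) − T(3,3)| = 0.0000006 < 1e-6

k = 4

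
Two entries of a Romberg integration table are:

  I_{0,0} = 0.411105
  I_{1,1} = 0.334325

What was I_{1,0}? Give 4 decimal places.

0.3535

From I_{1,1} = (4·I_{1,0} − I_{0,0})/3, solve for I_{1,0}:
4·I_{1,0} = 3·0.334325 + 0.411105 = 1.414080
I_{1,0} = 0.353520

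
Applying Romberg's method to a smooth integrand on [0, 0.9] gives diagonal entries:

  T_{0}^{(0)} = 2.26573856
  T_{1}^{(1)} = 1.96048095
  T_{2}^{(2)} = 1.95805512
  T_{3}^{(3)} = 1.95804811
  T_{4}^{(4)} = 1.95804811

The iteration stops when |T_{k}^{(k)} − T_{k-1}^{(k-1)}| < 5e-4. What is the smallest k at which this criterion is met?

|T_{1}^{(1)} − T_{0}^{(0)}| = 0.30525761 ≥ 5e-4
|T_{2}^{(2)} − T_{1}^{(1)}| = 0.00242583 ≥ 5e-4
|T_{3}^{(3)} − T_{2}^{(2)}| = 0.00000701 < 5e-4

k = 3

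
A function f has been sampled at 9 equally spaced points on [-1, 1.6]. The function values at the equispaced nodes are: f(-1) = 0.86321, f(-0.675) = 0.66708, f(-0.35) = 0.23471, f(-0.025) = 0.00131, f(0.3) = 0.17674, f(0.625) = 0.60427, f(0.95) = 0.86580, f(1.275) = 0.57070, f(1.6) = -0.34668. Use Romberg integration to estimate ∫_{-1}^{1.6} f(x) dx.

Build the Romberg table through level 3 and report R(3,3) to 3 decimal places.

R(0,0) (trapezoid, 1 panel, h=2.6000): 0.67149
R(1,0) (trapezoid, 2 panels, h=1.3000): 0.56551
R(2,0) (trapezoid, 4 panels, h=0.6500): 0.99808
R(3,0) (trapezoid, 8 panels, h=0.3250): 1.09813
R(1,1) = 0.56551 + (0.56551 − 0.67149)/3 = 0.53018
R(2,1) = 0.99808 + (0.99808 − 0.56551)/3 = 1.14227
R(3,1) = 1.09813 + (1.09813 − 0.99808)/3 = 1.13148
R(2,2) = 1.14227 + (1.14227 − 0.53018)/15 = 1.18308
R(3,2) = 1.13148 + (1.13148 − 1.14227)/15 = 1.13076
R(3,3) = 1.13076 + (1.13076 − 1.18308)/63 = 1.12993

1.130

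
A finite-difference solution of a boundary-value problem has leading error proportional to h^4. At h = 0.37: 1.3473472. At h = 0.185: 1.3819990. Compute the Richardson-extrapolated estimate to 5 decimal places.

The leading error scales as h^4; refining by a factor of 2 reduces it by 2^4 = 16.
Extrapolated value = (16·A(h/2) − A(h)) / (16 − 1)
= (16·1.3819990 − 1.3473472) / 15
= 20.7646368 / 15 = 1.3843091

1.38431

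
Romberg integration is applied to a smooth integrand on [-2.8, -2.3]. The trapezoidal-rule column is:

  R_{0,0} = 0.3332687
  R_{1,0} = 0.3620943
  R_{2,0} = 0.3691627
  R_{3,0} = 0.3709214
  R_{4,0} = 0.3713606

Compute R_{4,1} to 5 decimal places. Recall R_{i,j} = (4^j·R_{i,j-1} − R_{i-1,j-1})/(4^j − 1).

Richardson extrapolation on the trapezoidal column (denominator 4−1=3):
R_{4,1} = 0.3713606 + (0.3713606 − 0.3709214)/3 = 0.3715070
(Column j=1 coincides with Simpson's rule on the same nodes.)

0.37151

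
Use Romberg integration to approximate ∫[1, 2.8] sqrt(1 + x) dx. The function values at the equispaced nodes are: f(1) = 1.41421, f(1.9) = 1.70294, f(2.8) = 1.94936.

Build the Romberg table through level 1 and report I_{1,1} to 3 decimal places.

3.053

I_{0,0} (trapezoid, 1 panel, h=1.8000): 3.02721
I_{1,0} (trapezoid, 2 panels, h=0.9000): 3.04625
I_{1,1} = 3.04625 + (3.04625 − 3.02721)/3 = 3.05260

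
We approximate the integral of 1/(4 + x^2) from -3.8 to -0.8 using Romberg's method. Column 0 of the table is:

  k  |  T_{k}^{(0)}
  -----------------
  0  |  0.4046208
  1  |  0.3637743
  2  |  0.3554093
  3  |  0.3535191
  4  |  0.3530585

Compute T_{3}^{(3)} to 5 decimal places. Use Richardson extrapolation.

T_{1}^{(1)} = 0.3637743 + (0.3637743 − 0.4046208)/3 = 0.3501588
T_{2}^{(1)} = (4·0.3554093 − 0.3637743) / 3 = 0.3526210
T_{3}^{(1)} = (4·0.3535191 − 0.3554093) / 3 = 0.3528890
T_{2}^{(2)} = (16·0.3526210 − 0.3501588) / 15 = 0.3527851
T_{3}^{(2)} = (16·0.3528890 − 0.3526210) / 15 = 0.3529069
T_{3}^{(3)} = (64·0.3529069 − 0.3527851) / 63 = 0.3529088
(Column j=1 coincides with Simpson's rule on the same nodes.)

0.35291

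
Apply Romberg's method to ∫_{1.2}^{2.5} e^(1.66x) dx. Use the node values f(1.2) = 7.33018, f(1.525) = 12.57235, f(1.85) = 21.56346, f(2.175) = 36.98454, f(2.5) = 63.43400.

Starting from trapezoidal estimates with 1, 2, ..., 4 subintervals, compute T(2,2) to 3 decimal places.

33.799

T(0,0) (trapezoid, 1 panel, h=1.3000): 45.99672
T(1,0) (trapezoid, 2 panels, h=0.6500): 37.01461
T(2,0) (trapezoid, 4 panels, h=0.3250): 34.61329
T(1,1) = 37.01461 + (37.01461 − 45.99672)/3 = 34.02057
T(2,1) = 34.61329 + (34.61329 − 37.01461)/3 = 33.81285
T(2,2) = 33.81285 + (33.81285 − 34.02057)/15 = 33.79900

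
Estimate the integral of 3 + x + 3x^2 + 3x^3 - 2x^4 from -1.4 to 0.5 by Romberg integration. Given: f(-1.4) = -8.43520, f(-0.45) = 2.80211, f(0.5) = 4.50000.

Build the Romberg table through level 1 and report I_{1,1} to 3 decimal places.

2.303

I_{0,0} (trapezoid, 1 panel, h=1.9000): -3.73844
I_{1,0} (trapezoid, 2 panels, h=0.9500): 0.79278
I_{1,1} = 0.79278 + (0.79278 − (-3.73844))/3 = 2.30319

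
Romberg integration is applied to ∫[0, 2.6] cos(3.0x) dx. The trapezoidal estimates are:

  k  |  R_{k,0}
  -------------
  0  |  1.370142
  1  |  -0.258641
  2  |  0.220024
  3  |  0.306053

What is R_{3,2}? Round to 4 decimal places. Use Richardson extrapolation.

Richardson extrapolation on the trapezoidal column (denominator 4−1=3):
R_{2,1} = (4·0.220024 − (-0.258641)) / 3 = 0.379579
R_{3,1} = (4·0.306053 − 0.220024) / 3 = 0.334729
R_{3,2} = 0.334729 + (0.334729 − 0.379579)/15 = 0.331739

0.3317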